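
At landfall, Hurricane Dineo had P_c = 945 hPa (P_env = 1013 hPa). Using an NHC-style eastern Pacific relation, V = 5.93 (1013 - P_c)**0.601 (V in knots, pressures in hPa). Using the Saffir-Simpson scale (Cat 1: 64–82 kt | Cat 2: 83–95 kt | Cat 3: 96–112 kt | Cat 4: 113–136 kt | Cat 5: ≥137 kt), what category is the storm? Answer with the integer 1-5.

1

ΔP = 1013 − 945 = 68 hPa.
V ≈ 5.93 × 68^0.601 = 5.93 × 12.63 ≈ 75 kt.
75 kt falls in the Category 1 band.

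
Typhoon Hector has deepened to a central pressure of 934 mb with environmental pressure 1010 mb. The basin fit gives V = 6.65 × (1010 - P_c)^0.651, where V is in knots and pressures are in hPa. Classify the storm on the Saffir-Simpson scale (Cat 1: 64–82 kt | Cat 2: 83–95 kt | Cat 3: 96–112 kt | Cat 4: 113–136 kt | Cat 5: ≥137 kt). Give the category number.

3

ΔP = 1010 − 934 = 76 mb.
V ≈ 6.65 × 76^0.651 = 6.65 × 16.77 ≈ 111 kt.
111 kt falls in the Category 3 band.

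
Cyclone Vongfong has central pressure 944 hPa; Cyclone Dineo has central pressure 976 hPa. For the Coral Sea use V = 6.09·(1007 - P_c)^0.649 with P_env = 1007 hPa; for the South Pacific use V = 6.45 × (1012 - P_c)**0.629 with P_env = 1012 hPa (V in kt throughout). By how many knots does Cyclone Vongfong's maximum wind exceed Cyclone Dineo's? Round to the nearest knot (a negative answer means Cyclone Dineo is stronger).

Cyclone Vongfong: ΔP = 63; V ≈ 6.09 × 63^0.649 ≈ 89.62 kt.
Cyclone Dineo: ΔP = 36; V ≈ 6.45 × 36^0.629 ≈ 61.44 kt.
Difference ≈ 89.62 − 61.44 = 28.18 → 28 kt.

28 kt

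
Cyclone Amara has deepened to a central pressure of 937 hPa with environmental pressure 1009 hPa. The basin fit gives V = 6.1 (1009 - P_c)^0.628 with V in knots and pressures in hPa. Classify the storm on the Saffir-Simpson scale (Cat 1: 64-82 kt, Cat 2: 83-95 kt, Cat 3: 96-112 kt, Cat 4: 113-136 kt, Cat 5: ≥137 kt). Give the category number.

2

ΔP = 1009 − 937 = 72 hPa.
V ≈ 6.1 × 72^0.628 = 6.1 × 14.67 ≈ 89 kt.
89 kt falls in the Category 2 band.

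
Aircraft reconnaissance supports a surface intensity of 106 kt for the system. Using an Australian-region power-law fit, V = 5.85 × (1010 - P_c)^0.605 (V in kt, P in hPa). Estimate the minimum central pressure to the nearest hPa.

890 hPa

ΔP = (V / 5.85)^(1/0.605) = (106/5.85)^1.653.
106/5.85 = 18.120; 18.120^1.653 ≈ 120.11 hPa.
P_c = 1010 − 120.11 = 889.89 ≈ 890 hPa.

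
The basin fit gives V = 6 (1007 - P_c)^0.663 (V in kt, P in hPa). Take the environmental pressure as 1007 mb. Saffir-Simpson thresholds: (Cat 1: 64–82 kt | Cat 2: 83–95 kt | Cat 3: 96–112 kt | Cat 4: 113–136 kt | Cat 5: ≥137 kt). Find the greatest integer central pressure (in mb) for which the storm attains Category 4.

923 mb

Category 4 begins at V = 113 kt.
Required ΔP = (113/6)^(1/0.663) = 18.833^1.508 ≈ 83.75 mb.
P_c ≤ 1007 − 83.75 = 923.25, so the highest integer P_c is 923 mb.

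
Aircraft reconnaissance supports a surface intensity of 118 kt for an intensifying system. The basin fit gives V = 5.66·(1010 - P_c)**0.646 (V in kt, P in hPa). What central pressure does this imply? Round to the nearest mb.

900 mb

ΔP = (V / 5.66)^(1/0.646) = (118/5.66)^1.548.
118/5.66 = 20.848; 20.848^1.548 ≈ 110.13 mb.
P_c = 1010 − 110.13 = 899.87 ≈ 900 mb.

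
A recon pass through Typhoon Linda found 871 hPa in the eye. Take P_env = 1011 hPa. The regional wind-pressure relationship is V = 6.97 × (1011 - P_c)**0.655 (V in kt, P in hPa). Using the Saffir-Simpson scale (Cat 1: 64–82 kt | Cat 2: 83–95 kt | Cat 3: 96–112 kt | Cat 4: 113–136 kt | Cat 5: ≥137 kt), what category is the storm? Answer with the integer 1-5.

5

ΔP = 1011 − 871 = 140 hPa.
V ≈ 6.97 × 140^0.655 = 6.97 × 25.45 ≈ 177 kt.
177 kt falls in the Category 5 band.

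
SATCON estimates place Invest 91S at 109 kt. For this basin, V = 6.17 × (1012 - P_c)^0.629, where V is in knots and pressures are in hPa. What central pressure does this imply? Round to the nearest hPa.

916 hPa

ΔP = (V / 6.17)^(1/0.629) = (109/6.17)^1.590.
109/6.17 = 17.666; 17.666^1.590 ≈ 96.10 hPa.
P_c = 1012 − 96.10 = 915.90 ≈ 916 hPa.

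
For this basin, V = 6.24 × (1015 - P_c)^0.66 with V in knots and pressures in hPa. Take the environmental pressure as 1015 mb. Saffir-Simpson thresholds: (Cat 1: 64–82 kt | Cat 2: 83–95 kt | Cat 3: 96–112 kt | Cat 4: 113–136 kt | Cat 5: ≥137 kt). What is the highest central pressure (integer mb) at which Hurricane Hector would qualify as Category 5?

Category 5 begins at V = 137 kt.
Required ΔP = (137/6.24)^(1/0.66) = 21.955^1.515 ≈ 107.80 mb.
P_c ≤ 1015 − 107.80 = 907.20, so the highest integer P_c is 907 mb.

907 mb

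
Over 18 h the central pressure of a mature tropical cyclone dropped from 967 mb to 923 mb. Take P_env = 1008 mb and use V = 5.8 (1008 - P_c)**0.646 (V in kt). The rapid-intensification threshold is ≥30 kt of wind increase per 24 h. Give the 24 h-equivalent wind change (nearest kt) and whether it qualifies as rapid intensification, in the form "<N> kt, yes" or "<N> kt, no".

51 kt, yes

V₁: ΔP = 41, V ≈ 5.8 × 41^0.646 ≈ 63.87 kt.
V₂: ΔP = 85, V ≈ 5.8 × 85^0.646 ≈ 102.29 kt.
ΔV over 18 h = 38.42 kt → 24 h equivalent = 38.42 × 24/18 ≈ 51.23 kt.
51 kt ≥ 30 kt ⇒ rapid intensification.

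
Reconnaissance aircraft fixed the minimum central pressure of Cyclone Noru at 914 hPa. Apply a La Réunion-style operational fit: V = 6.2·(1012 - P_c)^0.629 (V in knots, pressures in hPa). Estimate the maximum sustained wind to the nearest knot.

111 kt

ΔP = 1012 − 914 = 98 hPa.
98^0.629 ≈ 17.885.
V ≈ 6.2 × 17.885 ≈ 110.9 kt.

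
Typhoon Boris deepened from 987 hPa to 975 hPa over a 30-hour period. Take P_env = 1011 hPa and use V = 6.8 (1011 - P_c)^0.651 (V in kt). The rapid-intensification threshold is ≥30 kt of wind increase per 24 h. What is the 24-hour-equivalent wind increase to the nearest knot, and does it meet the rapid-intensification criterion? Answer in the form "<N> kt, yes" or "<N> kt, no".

13 kt, no

V₁: ΔP = 24, V ≈ 6.8 × 24^0.651 ≈ 53.83 kt.
V₂: ΔP = 36, V ≈ 6.8 × 36^0.651 ≈ 70.09 kt.
ΔV over 30 h = 16.26 kt → 24 h equivalent = 16.26 × 24/30 ≈ 13.01 kt.
13 kt < 30 kt ⇒ not rapid intensification.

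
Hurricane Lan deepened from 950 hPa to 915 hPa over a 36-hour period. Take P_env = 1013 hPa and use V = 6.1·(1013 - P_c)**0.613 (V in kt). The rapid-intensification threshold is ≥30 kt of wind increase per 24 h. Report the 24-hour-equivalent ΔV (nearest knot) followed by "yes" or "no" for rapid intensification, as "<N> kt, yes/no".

16 kt, no

V₁: ΔP = 63, V ≈ 6.1 × 63^0.613 ≈ 77.33 kt.
V₂: ΔP = 98, V ≈ 6.1 × 98^0.613 ≈ 101.38 kt.
ΔV over 36 h = 24.05 kt → 24 h equivalent = 24.05 × 24/36 ≈ 16.03 kt.
16 kt < 30 kt ⇒ not rapid intensification.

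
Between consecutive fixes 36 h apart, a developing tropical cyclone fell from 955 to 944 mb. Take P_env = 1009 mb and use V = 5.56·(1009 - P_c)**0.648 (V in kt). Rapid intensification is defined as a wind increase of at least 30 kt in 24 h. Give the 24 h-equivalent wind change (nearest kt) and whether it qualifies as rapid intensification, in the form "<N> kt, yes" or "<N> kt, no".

6 kt, no

V₁: ΔP = 54, V ≈ 5.56 × 54^0.648 ≈ 73.73 kt.
V₂: ΔP = 65, V ≈ 5.56 × 65^0.648 ≈ 83.15 kt.
ΔV over 36 h = 9.42 kt → 24 h equivalent = 9.42 × 24/36 ≈ 6.28 kt.
6 kt < 30 kt ⇒ not rapid intensification.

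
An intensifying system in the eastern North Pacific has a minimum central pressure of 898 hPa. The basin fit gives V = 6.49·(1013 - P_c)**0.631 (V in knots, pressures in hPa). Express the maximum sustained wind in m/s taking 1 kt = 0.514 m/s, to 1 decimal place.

ΔP = 1013 − 898 = 115 hPa.
V ≈ 6.49 × 115^0.631 = 6.49 × 19.966 ≈ 129.582 kt.
129.582 × 0.514 ≈ 66.61 m/s → 66.6 m/s.

66.6 m/s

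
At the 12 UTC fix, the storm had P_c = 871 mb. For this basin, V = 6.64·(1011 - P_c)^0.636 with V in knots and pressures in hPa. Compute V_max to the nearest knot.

154 kt

ΔP = 1011 − 871 = 140 mb.
140^0.636 ≈ 23.171.
V ≈ 6.64 × 23.171 ≈ 153.9 kt.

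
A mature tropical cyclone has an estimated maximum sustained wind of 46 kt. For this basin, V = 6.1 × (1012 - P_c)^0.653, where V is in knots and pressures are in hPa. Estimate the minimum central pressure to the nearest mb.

990 mb

ΔP = (V / 6.1)^(1/0.653) = (46/6.1)^1.531.
46/6.1 = 7.541; 7.541^1.531 ≈ 22.06 mb.
P_c = 1012 − 22.06 = 989.94 ≈ 990 mb.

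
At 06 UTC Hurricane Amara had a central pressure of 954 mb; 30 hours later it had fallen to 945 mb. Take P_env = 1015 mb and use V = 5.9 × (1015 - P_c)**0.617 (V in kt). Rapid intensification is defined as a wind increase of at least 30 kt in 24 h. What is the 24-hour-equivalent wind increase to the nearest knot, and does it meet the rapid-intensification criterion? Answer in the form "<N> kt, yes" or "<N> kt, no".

5 kt, no

V₁: ΔP = 61, V ≈ 5.9 × 61^0.617 ≈ 74.54 kt.
V₂: ΔP = 70, V ≈ 5.9 × 70^0.617 ≈ 81.15 kt.
ΔV over 30 h = 6.61 kt → 24 h equivalent = 6.61 × 24/30 ≈ 5.29 kt.
5 kt < 30 kt ⇒ not rapid intensification.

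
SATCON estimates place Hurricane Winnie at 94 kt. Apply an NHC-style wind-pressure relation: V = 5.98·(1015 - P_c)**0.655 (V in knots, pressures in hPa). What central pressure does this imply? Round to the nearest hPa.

ΔP = (V / 5.98)^(1/0.655) = (94/5.98)^1.527.
94/5.98 = 15.719; 15.719^1.527 ≈ 67.08 hPa.
P_c = 1015 − 67.08 = 947.92 ≈ 948 hPa.

948 hPa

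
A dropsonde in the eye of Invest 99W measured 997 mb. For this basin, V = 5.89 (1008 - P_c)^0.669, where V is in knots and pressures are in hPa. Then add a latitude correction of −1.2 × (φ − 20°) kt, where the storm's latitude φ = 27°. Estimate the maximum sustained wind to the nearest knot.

21 kt

ΔP = 1008 − 997 = 11 mb.
11^0.669 ≈ 4.974.
V ≈ 5.89 × 4.974 ≈ 29.3 kt.
Latitude correction: −1.2 × (27 − 20) = -8.4 kt.
Corrected V ≈ 20.9 kt → 21 kt.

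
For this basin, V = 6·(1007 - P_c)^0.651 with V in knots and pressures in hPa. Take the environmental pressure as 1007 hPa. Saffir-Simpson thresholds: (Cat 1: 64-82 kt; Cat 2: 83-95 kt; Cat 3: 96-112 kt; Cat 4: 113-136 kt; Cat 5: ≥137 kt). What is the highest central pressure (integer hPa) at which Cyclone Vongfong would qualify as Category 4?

Category 4 begins at V = 113 kt.
Required ΔP = (113/6)^(1/0.651) = 18.833^1.536 ≈ 90.87 hPa.
P_c ≤ 1007 − 90.87 = 916.13, so the highest integer P_c is 916 hPa.

916 hPa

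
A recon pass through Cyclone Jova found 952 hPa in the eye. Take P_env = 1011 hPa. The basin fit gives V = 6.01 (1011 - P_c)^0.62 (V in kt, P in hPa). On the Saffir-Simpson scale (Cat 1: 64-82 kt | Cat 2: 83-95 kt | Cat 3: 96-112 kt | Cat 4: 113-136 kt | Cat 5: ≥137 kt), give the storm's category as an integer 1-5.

ΔP = 1011 − 952 = 59 hPa.
V ≈ 6.01 × 59^0.62 = 6.01 × 12.53 ≈ 75 kt.
75 kt falls in the Category 1 band.

1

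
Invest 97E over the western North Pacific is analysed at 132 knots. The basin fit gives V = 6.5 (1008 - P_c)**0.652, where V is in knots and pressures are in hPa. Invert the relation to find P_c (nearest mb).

ΔP = (V / 6.5)^(1/0.652) = (132/6.5)^1.534.
132/6.5 = 20.308; 20.308^1.534 ≈ 101.30 mb.
P_c = 1008 − 101.30 = 906.70 ≈ 907 mb.

907 mb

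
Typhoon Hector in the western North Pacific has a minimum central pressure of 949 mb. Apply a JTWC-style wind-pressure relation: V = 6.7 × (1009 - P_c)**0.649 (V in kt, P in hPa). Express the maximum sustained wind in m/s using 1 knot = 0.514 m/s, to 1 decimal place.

ΔP = 1009 − 949 = 60 mb.
V ≈ 6.7 × 60^0.649 = 6.7 × 14.257 ≈ 95.520 kt.
95.520 × 0.514 ≈ 49.10 m/s → 49.1 m/s.

49.1 m/s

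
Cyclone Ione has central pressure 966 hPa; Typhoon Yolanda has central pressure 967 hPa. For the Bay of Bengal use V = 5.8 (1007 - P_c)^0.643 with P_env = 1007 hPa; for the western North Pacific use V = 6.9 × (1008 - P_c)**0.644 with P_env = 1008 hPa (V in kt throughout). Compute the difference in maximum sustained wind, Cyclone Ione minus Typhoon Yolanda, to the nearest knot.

Cyclone Ione: ΔP = 41; V ≈ 5.8 × 41^0.643 ≈ 63.16 kt.
Typhoon Yolanda: ΔP = 41; V ≈ 6.9 × 41^0.644 ≈ 75.42 kt.
Difference ≈ 63.16 − 75.42 = -12.26 → -12 kt.

-12 kt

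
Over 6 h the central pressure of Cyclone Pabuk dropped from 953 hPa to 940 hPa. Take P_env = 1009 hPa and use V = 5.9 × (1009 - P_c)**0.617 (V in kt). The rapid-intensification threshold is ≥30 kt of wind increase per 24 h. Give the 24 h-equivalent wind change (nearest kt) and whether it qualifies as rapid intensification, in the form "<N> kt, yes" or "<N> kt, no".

V₁: ΔP = 56, V ≈ 5.9 × 56^0.617 ≈ 70.71 kt.
V₂: ΔP = 69, V ≈ 5.9 × 69^0.617 ≈ 80.43 kt.
ΔV over 6 h = 9.72 kt → 24 h equivalent = 9.72 × 24/6 ≈ 38.88 kt.
39 kt ≥ 30 kt ⇒ rapid intensification.

39 kt, yes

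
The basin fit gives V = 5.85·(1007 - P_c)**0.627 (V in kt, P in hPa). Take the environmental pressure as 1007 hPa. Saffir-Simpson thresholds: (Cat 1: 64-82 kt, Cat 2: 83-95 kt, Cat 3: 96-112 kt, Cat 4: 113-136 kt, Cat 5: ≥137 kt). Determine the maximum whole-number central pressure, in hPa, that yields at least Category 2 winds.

938 hPa

Category 2 begins at V = 83 kt.
Required ΔP = (83/5.85)^(1/0.627) = 14.188^1.595 ≈ 68.74 hPa.
P_c ≤ 1007 − 68.74 = 938.26, so the highest integer P_c is 938 hPa.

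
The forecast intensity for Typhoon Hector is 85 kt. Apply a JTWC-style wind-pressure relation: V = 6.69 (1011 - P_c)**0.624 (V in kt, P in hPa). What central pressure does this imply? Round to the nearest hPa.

ΔP = (V / 6.69)^(1/0.624) = (85/6.69)^1.603.
85/6.69 = 12.706; 12.706^1.603 ≈ 58.78 hPa.
P_c = 1011 − 58.78 = 952.22 ≈ 952 hPa.

952 hPa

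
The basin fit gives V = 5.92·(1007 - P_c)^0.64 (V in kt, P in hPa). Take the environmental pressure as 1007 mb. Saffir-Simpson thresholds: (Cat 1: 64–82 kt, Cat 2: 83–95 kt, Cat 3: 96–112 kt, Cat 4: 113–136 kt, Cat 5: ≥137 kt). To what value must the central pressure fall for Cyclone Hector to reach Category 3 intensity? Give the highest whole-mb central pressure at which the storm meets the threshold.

Category 3 begins at V = 96 kt.
Required ΔP = (96/5.92)^(1/0.64) = 16.216^1.562 ≈ 77.72 mb.
P_c ≤ 1007 − 77.72 = 929.28, so the highest integer P_c is 929 mb.

929 mb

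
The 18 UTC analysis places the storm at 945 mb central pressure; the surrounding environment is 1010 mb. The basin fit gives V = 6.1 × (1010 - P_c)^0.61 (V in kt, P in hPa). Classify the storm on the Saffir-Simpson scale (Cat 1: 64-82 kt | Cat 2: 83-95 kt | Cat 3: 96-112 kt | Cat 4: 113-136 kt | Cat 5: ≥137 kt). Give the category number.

1

ΔP = 1010 − 945 = 65 mb.
V ≈ 6.1 × 65^0.61 = 6.1 × 12.76 ≈ 78 kt.
78 kt falls in the Category 1 band.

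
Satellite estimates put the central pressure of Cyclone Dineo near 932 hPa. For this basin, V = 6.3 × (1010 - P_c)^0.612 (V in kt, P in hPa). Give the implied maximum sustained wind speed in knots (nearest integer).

91 kt

ΔP = 1010 − 932 = 78 hPa.
78^0.612 ≈ 14.387.
V ≈ 6.3 × 14.387 ≈ 90.6 kt.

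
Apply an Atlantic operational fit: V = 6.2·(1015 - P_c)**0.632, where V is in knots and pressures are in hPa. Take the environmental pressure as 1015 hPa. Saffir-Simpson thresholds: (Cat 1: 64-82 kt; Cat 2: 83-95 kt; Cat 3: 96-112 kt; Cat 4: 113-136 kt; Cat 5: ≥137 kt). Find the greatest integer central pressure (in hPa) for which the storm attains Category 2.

Category 2 begins at V = 83 kt.
Required ΔP = (83/6.2)^(1/0.632) = 13.387^1.582 ≈ 60.64 hPa.
P_c ≤ 1015 − 60.64 = 954.36, so the highest integer P_c is 954 hPa.

954 hPa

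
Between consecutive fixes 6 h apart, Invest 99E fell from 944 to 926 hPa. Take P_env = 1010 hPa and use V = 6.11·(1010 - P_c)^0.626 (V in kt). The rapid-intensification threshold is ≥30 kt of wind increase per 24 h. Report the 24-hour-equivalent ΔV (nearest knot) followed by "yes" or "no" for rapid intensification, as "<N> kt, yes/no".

V₁: ΔP = 66, V ≈ 6.11 × 66^0.626 ≈ 84.15 kt.
V₂: ΔP = 84, V ≈ 6.11 × 84^0.626 ≈ 97.87 kt.
ΔV over 6 h = 13.72 kt → 24 h equivalent = 13.72 × 24/6 ≈ 54.88 kt.
55 kt ≥ 30 kt ⇒ rapid intensification.

55 kt, yes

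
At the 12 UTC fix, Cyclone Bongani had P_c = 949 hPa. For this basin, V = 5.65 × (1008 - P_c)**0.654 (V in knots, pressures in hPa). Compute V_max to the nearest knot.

ΔP = 1008 − 949 = 59 hPa.
59^0.654 ≈ 14.393.
V ≈ 5.65 × 14.393 ≈ 81.3 kt.

81 kt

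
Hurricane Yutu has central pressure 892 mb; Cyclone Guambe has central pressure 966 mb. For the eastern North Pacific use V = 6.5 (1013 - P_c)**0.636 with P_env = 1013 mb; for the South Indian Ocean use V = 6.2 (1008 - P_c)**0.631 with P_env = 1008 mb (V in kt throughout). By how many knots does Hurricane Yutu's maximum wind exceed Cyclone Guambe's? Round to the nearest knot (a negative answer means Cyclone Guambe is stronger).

72 kt

Hurricane Yutu: ΔP = 121; V ≈ 6.5 × 121^0.636 ≈ 137.27 kt.
Cyclone Guambe: ΔP = 42; V ≈ 6.2 × 42^0.631 ≈ 65.56 kt.
Difference ≈ 137.27 − 65.56 = 71.71 → 72 kt.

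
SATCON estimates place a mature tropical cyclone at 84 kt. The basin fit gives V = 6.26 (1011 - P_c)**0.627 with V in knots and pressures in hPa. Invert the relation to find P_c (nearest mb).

ΔP = (V / 6.26)^(1/0.627) = (84/6.26)^1.595.
84/6.26 = 13.419; 13.419^1.595 ≈ 62.89 mb.
P_c = 1011 − 62.89 = 948.11 ≈ 948 mb.

948 mb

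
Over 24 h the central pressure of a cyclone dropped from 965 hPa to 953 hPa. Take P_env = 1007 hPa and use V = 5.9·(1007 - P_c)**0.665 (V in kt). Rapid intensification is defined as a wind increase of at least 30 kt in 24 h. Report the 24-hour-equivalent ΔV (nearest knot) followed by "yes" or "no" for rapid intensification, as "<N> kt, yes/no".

V₁: ΔP = 42, V ≈ 5.9 × 42^0.665 ≈ 70.85 kt.
V₂: ΔP = 54, V ≈ 5.9 × 54^0.665 ≈ 83.73 kt.
ΔV over 24 h = 12.88 kt → 24 h equivalent = 12.88 × 24/24 ≈ 12.88 kt.
13 kt < 30 kt ⇒ not rapid intensification.

13 kt, no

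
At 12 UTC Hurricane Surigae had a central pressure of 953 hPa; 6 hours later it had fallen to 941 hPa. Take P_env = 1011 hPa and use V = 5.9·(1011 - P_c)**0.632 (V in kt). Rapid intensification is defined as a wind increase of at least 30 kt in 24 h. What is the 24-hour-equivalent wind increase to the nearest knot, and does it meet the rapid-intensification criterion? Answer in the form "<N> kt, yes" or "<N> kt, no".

39 kt, yes

V₁: ΔP = 58, V ≈ 5.9 × 58^0.632 ≈ 76.80 kt.
V₂: ΔP = 70, V ≈ 5.9 × 70^0.632 ≈ 86.49 kt.
ΔV over 6 h = 9.69 kt → 24 h equivalent = 9.69 × 24/6 ≈ 38.76 kt.
39 kt ≥ 30 kt ⇒ rapid intensification.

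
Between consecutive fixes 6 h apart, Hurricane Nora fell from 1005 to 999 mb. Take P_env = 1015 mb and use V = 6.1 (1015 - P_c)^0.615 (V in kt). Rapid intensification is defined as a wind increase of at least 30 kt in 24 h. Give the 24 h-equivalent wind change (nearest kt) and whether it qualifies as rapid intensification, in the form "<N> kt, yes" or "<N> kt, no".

34 kt, yes

V₁: ΔP = 10, V ≈ 6.1 × 10^0.615 ≈ 25.14 kt.
V₂: ΔP = 16, V ≈ 6.1 × 16^0.615 ≈ 33.56 kt.
ΔV over 6 h = 8.42 kt → 24 h equivalent = 8.42 × 24/6 ≈ 33.68 kt.
34 kt ≥ 30 kt ⇒ rapid intensification.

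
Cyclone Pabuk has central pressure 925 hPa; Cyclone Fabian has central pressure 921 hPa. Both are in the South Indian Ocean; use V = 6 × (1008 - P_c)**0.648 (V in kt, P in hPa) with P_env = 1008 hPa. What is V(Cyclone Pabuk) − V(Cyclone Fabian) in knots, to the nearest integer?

-3 kt

Cyclone Pabuk: ΔP = 83; V ≈ 6 × 83^0.648 ≈ 105.13 kt.
Cyclone Fabian: ΔP = 87; V ≈ 6 × 87^0.648 ≈ 108.38 kt.
Difference ≈ 105.13 − 108.38 = -3.25 → -3 kt.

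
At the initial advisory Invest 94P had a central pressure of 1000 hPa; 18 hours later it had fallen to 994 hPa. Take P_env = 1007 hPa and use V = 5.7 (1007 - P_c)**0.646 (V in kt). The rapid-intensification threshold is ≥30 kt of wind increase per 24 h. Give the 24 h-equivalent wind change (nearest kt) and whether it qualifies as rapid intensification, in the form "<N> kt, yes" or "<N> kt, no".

V₁: ΔP = 7, V ≈ 5.7 × 7^0.646 ≈ 20.04 kt.
V₂: ΔP = 13, V ≈ 5.7 × 13^0.646 ≈ 29.89 kt.
ΔV over 18 h = 9.85 kt → 24 h equivalent = 9.85 × 24/18 ≈ 13.13 kt.
13 kt < 30 kt ⇒ not rapid intensification.

13 kt, no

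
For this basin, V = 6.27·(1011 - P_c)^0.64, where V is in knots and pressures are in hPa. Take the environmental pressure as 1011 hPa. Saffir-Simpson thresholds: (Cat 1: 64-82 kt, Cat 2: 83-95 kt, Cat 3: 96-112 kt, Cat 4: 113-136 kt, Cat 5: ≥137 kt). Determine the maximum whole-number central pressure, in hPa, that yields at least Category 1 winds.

973 hPa

Category 1 begins at V = 64 kt.
Required ΔP = (64/6.27)^(1/0.64) = 10.207^1.562 ≈ 37.71 hPa.
P_c ≤ 1011 − 37.71 = 973.29, so the highest integer P_c is 973 hPa.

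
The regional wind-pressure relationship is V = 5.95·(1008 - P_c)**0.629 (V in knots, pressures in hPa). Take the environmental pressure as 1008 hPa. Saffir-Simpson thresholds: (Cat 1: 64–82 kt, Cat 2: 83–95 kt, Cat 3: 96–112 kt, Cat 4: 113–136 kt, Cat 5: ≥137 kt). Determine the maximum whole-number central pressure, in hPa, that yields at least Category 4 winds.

Category 4 begins at V = 113 kt.
Required ΔP = (113/5.95)^(1/0.629) = 18.992^1.590 ≈ 107.82 hPa.
P_c ≤ 1008 − 107.82 = 900.18, so the highest integer P_c is 900 hPa.

900 hPa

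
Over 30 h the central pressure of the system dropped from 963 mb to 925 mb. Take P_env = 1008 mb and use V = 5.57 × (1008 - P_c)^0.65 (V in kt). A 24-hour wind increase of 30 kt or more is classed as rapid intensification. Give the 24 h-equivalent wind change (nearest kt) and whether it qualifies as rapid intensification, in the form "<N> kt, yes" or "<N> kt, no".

26 kt, no

V₁: ΔP = 45, V ≈ 5.57 × 45^0.65 ≈ 66.14 kt.
V₂: ΔP = 83, V ≈ 5.57 × 83^0.65 ≈ 98.46 kt.
ΔV over 30 h = 32.32 kt → 24 h equivalent = 32.32 × 24/30 ≈ 25.86 kt.
26 kt < 30 kt ⇒ not rapid intensification.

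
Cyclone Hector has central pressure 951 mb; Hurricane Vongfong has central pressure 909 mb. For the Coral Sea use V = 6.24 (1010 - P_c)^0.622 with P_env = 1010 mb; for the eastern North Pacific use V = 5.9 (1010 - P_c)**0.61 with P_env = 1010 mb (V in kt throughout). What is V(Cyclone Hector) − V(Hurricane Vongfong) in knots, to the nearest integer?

-20 kt

Cyclone Hector: ΔP = 59; V ≈ 6.24 × 59^0.622 ≈ 78.82 kt.
Hurricane Vongfong: ΔP = 101; V ≈ 5.9 × 101^0.61 ≈ 98.51 kt.
Difference ≈ 78.82 − 98.51 = -19.69 → -20 kt.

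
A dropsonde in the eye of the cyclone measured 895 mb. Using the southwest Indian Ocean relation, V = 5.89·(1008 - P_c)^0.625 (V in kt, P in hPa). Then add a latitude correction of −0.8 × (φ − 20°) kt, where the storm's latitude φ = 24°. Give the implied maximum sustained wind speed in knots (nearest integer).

110 kt

ΔP = 1008 − 895 = 113 mb.
113^0.625 ≈ 19.194.
V ≈ 5.89 × 19.194 ≈ 113.1 kt.
Latitude correction: −0.8 × (24 − 20) = -3.2 kt.
Corrected V ≈ 109.9 kt → 110 kt.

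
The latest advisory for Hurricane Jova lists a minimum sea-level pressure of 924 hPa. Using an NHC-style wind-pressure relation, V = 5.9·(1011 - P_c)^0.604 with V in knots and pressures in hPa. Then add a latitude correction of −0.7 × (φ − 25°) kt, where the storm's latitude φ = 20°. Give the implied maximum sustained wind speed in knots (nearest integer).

91 kt

ΔP = 1011 − 924 = 87 hPa.
87^0.604 ≈ 14.841.
V ≈ 5.9 × 14.841 ≈ 87.6 kt.
Latitude correction: −0.7 × (20 − 25) = 3.5 kt.
Corrected V ≈ 91.1 kt → 91 kt.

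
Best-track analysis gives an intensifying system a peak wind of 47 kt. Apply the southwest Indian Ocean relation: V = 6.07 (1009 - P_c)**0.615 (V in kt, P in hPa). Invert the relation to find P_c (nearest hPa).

ΔP = (V / 6.07)^(1/0.615) = (47/6.07)^1.626.
47/6.07 = 7.743; 7.743^1.626 ≈ 27.89 hPa.
P_c = 1009 − 27.89 = 981.11 ≈ 981 hPa.

981 hPa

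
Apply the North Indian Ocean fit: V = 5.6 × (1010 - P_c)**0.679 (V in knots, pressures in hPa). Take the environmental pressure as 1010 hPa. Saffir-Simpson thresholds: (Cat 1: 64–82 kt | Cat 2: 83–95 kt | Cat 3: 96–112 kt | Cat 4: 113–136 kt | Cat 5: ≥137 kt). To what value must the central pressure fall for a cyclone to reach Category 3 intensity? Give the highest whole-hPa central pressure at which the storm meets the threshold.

944 hPa

Category 3 begins at V = 96 kt.
Required ΔP = (96/5.6)^(1/0.679) = 17.143^1.473 ≈ 65.69 hPa.
P_c ≤ 1010 − 65.69 = 944.31, so the highest integer P_c is 944 hPa.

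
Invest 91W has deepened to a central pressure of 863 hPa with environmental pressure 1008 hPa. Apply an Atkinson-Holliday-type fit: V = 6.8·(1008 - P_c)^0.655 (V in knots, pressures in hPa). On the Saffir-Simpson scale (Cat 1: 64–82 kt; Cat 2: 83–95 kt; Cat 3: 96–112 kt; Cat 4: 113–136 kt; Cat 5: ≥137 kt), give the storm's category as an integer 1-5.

5

ΔP = 1008 − 863 = 145 hPa.
V ≈ 6.8 × 145^0.655 = 6.8 × 26.04 ≈ 177 kt.
177 kt falls in the Category 5 band.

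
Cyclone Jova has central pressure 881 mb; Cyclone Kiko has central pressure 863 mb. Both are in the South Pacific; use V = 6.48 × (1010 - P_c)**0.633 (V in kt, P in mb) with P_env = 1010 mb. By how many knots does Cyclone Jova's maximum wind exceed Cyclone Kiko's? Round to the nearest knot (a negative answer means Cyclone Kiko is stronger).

-12 kt

Cyclone Jova: ΔP = 129; V ≈ 6.48 × 129^0.633 ≈ 140.47 kt.
Cyclone Kiko: ΔP = 147; V ≈ 6.48 × 147^0.633 ≈ 152.58 kt.
Difference ≈ 140.47 − 152.58 = -12.11 → -12 kt.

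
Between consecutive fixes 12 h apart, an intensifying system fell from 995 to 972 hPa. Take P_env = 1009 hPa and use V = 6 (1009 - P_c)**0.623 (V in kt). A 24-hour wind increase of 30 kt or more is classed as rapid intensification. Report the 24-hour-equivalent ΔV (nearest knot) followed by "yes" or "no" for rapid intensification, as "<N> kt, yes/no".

52 kt, yes

V₁: ΔP = 14, V ≈ 6 × 14^0.623 ≈ 31.06 kt.
V₂: ΔP = 37, V ≈ 6 × 37^0.623 ≈ 56.90 kt.
ΔV over 12 h = 25.84 kt → 24 h equivalent = 25.84 × 24/12 ≈ 51.68 kt.
52 kt ≥ 30 kt ⇒ rapid intensification.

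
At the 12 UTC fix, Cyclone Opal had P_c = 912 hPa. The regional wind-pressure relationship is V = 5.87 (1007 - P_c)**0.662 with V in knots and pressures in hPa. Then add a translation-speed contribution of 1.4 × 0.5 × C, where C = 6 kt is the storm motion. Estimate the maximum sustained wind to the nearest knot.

ΔP = 1007 − 912 = 95 hPa.
95^0.662 ≈ 20.382.
V ≈ 5.87 × 20.382 ≈ 119.6 kt.
Translation term: 1.4 × 0.5 × 6 = 4.2 kt.
Corrected V ≈ 123.8 kt → 124 kt.

124 kt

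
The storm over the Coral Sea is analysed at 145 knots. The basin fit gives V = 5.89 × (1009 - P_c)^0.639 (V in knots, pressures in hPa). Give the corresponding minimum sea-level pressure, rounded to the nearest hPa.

859 hPa

ΔP = (V / 5.89)^(1/0.639) = (145/5.89)^1.565.
145/5.89 = 24.618; 24.618^1.565 ≈ 150.40 hPa.
P_c = 1009 − 150.40 = 858.60 ≈ 859 hPa.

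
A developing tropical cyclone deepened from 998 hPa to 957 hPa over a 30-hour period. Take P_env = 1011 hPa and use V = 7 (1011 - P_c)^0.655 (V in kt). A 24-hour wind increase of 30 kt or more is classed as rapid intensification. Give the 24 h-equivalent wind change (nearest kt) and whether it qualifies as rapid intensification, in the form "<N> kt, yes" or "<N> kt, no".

V₁: ΔP = 13, V ≈ 7 × 13^0.655 ≈ 37.56 kt.
V₂: ΔP = 54, V ≈ 7 × 54^0.655 ≈ 95.46 kt.
ΔV over 30 h = 57.90 kt → 24 h equivalent = 57.90 × 24/30 ≈ 46.32 kt.
46 kt ≥ 30 kt ⇒ rapid intensification.

46 kt, yes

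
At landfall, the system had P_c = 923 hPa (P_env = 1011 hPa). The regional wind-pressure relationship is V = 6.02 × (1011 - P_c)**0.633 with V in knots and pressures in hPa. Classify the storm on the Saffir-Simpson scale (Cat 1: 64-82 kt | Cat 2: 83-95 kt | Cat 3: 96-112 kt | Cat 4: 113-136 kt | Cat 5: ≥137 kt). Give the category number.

ΔP = 1011 − 923 = 88 hPa.
V ≈ 6.02 × 88^0.633 = 6.02 × 17.02 ≈ 102 kt.
102 kt falls in the Category 3 band.

3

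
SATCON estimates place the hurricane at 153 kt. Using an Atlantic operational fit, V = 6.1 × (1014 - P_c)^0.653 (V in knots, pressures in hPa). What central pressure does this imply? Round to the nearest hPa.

875 hPa

ΔP = (V / 6.1)^(1/0.653) = (153/6.1)^1.531.
153/6.1 = 25.082; 25.082^1.531 ≈ 138.99 hPa.
P_c = 1014 − 138.99 = 875.01 ≈ 875 hPa.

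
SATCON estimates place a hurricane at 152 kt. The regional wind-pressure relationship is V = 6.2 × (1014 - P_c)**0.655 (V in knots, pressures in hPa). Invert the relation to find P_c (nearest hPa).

882 hPa

ΔP = (V / 6.2)^(1/0.655) = (152/6.2)^1.527.
152/6.2 = 24.516; 24.516^1.527 ≈ 132.22 hPa.
P_c = 1014 − 132.22 = 881.78 ≈ 882 hPa.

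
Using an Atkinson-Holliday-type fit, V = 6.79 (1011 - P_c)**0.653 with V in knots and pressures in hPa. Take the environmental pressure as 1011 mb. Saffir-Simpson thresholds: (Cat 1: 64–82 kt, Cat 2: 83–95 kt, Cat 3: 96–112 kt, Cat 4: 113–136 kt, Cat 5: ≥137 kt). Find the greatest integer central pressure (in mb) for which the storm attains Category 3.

Category 3 begins at V = 96 kt.
Required ΔP = (96/6.79)^(1/0.653) = 14.138^1.531 ≈ 57.77 mb.
P_c ≤ 1011 − 57.77 = 953.23, so the highest integer P_c is 953 mb.

953 mb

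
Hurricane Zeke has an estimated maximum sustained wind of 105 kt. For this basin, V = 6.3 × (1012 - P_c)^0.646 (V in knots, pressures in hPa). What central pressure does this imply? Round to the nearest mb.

ΔP = (V / 6.3)^(1/0.646) = (105/6.3)^1.548.
105/6.3 = 16.667; 16.667^1.548 ≈ 77.88 mb.
P_c = 1012 − 77.88 = 934.12 ≈ 934 mb.

934 mb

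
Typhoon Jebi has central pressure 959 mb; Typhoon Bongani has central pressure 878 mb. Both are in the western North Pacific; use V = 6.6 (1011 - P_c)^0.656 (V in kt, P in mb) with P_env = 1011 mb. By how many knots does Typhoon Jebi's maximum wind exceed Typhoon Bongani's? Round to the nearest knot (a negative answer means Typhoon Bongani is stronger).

Typhoon Jebi: ΔP = 52; V ≈ 6.6 × 52^0.656 ≈ 88.15 kt.
Typhoon Bongani: ΔP = 133; V ≈ 6.6 × 133^0.656 ≈ 163.23 kt.
Difference ≈ 88.15 − 163.23 = -75.08 → -75 kt.

-75 kt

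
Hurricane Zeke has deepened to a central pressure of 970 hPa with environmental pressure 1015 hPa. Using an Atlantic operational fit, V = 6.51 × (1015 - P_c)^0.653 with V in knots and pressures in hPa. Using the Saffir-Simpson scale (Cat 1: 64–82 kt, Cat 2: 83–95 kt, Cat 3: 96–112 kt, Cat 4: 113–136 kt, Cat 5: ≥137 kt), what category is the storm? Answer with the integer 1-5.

ΔP = 1015 − 970 = 45 hPa.
V ≈ 6.51 × 45^0.653 = 6.51 × 12.01 ≈ 78 kt.
78 kt falls in the Category 1 band.

1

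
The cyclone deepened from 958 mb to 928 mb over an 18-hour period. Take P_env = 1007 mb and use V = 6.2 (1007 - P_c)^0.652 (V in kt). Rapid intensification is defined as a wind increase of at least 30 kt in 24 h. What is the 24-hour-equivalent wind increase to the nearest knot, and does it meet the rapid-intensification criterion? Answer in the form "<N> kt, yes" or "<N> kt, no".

V₁: ΔP = 49, V ≈ 6.2 × 49^0.652 ≈ 78.42 kt.
V₂: ΔP = 79, V ≈ 6.2 × 79^0.652 ≈ 107.06 kt.
ΔV over 18 h = 28.64 kt → 24 h equivalent = 28.64 × 24/18 ≈ 38.19 kt.
38 kt ≥ 30 kt ⇒ rapid intensification.

38 kt, yes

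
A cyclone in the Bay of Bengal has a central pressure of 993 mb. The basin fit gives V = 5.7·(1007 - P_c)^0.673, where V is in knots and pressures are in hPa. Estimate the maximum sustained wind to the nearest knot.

34 kt

ΔP = 1007 − 993 = 14 mb.
14^0.673 ≈ 5.907.
V ≈ 5.7 × 5.907 ≈ 33.7 kt.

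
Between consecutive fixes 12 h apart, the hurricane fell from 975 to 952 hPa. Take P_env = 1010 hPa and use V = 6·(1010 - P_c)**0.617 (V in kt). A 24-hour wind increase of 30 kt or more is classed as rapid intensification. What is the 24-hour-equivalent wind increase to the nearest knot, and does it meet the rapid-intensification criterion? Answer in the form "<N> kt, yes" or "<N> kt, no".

V₁: ΔP = 35, V ≈ 6 × 35^0.617 ≈ 53.81 kt.
V₂: ΔP = 58, V ≈ 6 × 58^0.617 ≈ 73.48 kt.
ΔV over 12 h = 19.67 kt → 24 h equivalent = 19.67 × 24/12 ≈ 39.34 kt.
39 kt ≥ 30 kt ⇒ rapid intensification.

39 kt, yes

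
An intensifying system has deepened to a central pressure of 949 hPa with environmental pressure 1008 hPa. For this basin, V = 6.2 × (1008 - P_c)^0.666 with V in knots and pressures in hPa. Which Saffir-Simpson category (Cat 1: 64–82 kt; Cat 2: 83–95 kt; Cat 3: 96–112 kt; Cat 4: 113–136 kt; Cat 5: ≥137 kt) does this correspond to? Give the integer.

2

ΔP = 1008 − 949 = 59 hPa.
V ≈ 6.2 × 59^0.666 = 6.2 × 15.11 ≈ 94 kt.
94 kt falls in the Category 2 band.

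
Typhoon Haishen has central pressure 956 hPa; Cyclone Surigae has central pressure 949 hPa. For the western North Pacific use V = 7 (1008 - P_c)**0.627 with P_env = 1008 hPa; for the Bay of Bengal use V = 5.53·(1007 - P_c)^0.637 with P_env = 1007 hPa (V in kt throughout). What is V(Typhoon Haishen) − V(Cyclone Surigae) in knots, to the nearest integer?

Typhoon Haishen: ΔP = 52; V ≈ 7 × 52^0.627 ≈ 83.37 kt.
Cyclone Surigae: ΔP = 58; V ≈ 5.53 × 58^0.637 ≈ 73.46 kt.
Difference ≈ 83.37 − 73.46 = 9.91 → 10 kt.

10 kt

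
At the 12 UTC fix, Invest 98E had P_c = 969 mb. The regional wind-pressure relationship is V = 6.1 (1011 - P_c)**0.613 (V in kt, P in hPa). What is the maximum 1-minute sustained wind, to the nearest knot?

ΔP = 1011 − 969 = 42 mb.
42^0.613 ≈ 9.887.
V ≈ 6.1 × 9.887 ≈ 60.3 kt.

60 kt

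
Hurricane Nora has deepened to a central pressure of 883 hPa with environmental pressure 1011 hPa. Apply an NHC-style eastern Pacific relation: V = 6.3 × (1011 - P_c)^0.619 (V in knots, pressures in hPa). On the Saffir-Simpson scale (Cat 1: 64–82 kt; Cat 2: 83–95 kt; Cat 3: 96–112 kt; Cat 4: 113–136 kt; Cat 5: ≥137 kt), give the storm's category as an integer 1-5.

ΔP = 1011 − 883 = 128 hPa.
V ≈ 6.3 × 128^0.619 = 6.3 × 20.15 ≈ 127 kt.
127 kt falls in the Category 4 band.

4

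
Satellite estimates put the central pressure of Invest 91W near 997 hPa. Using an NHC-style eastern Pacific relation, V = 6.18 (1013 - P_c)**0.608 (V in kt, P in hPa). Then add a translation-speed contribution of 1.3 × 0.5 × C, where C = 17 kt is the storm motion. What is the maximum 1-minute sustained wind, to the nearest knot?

ΔP = 1013 − 997 = 16 hPa.
16^0.608 ≈ 5.396.
V ≈ 6.18 × 5.396 ≈ 33.3 kt.
Translation term: 1.3 × 0.5 × 17 = 11.05 kt.
Corrected V ≈ 44.35 kt → 44 kt.

44 kt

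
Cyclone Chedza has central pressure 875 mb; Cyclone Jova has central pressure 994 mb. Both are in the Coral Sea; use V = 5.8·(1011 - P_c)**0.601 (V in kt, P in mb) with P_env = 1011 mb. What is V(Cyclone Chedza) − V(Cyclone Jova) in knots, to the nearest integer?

Cyclone Chedza: ΔP = 136; V ≈ 5.8 × 136^0.601 ≈ 111.09 kt.
Cyclone Jova: ΔP = 17; V ≈ 5.8 × 17^0.601 ≈ 31.84 kt.
Difference ≈ 111.09 − 31.84 = 79.25 → 79 kt.

79 kt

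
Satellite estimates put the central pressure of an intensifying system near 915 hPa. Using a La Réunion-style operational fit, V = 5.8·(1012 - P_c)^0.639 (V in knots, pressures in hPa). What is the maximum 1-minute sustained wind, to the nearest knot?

ΔP = 1012 − 915 = 97 hPa.
97^0.639 ≈ 18.601.
V ≈ 5.8 × 18.601 ≈ 107.9 kt.

108 kt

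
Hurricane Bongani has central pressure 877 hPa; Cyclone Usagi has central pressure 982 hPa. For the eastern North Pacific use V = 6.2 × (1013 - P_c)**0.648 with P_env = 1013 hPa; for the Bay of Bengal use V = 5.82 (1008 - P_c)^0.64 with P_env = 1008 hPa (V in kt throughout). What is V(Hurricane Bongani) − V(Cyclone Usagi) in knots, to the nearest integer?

Hurricane Bongani: ΔP = 136; V ≈ 6.2 × 136^0.648 ≈ 149.60 kt.
Cyclone Usagi: ΔP = 26; V ≈ 5.82 × 26^0.64 ≈ 46.83 kt.
Difference ≈ 149.60 − 46.83 = 102.77 → 103 kt.

103 kt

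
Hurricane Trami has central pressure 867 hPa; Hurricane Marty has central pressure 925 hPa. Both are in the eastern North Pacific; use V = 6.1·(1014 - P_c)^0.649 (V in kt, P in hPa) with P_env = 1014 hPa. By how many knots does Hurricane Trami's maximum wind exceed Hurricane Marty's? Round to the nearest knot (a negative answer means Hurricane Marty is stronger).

43 kt

Hurricane Trami: ΔP = 147; V ≈ 6.1 × 147^0.649 ≈ 155.57 kt.
Hurricane Marty: ΔP = 89; V ≈ 6.1 × 89^0.649 ≈ 112.33 kt.
Difference ≈ 155.57 − 112.33 = 43.24 → 43 kt.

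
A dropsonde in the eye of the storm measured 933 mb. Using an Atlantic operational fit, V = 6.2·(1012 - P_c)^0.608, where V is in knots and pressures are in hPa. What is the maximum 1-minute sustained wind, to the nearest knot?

88 kt

ΔP = 1012 − 933 = 79 mb.
79^0.608 ≈ 14.248.
V ≈ 6.2 × 14.248 ≈ 88.3 kt.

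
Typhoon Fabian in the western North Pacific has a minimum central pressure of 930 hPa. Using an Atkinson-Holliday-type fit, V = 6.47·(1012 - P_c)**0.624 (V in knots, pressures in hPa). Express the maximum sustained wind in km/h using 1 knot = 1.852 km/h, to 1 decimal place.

ΔP = 1012 − 930 = 82 hPa.
V ≈ 6.47 × 82^0.624 = 6.47 × 15.639 ≈ 101.187 kt.
101.187 × 1.852 ≈ 187.40 km/h → 187.4 km/h.

187.4 km/h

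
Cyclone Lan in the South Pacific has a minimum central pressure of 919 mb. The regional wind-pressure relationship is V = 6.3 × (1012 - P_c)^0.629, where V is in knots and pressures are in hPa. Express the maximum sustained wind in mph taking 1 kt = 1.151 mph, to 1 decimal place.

ΔP = 1012 − 919 = 93 mb.
V ≈ 6.3 × 93^0.629 = 6.3 × 17.305 ≈ 109.023 kt.
109.023 × 1.151 ≈ 125.48 mph → 125.5 mph.

125.5 mph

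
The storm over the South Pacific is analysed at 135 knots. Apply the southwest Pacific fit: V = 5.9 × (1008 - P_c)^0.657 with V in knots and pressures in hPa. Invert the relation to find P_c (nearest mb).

891 mb

ΔP = (V / 5.9)^(1/0.657) = (135/5.9)^1.522.
135/5.9 = 22.881; 22.881^1.522 ≈ 117.28 mb.
P_c = 1008 − 117.28 = 890.72 ≈ 891 mb.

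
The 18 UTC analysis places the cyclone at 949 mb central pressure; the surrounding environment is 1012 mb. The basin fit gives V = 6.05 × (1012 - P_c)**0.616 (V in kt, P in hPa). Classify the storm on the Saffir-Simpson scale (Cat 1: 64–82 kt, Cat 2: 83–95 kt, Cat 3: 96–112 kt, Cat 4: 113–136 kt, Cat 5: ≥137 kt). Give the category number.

ΔP = 1012 − 949 = 63 mb.
V ≈ 6.05 × 63^0.616 = 6.05 × 12.83 ≈ 78 kt.
78 kt falls in the Category 1 band.

1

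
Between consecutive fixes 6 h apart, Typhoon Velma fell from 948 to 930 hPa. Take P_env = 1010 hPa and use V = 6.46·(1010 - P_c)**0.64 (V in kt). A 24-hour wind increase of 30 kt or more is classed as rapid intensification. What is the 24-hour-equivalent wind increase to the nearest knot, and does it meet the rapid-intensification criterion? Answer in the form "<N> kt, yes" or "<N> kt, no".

V₁: ΔP = 62, V ≈ 6.46 × 62^0.64 ≈ 90.65 kt.
V₂: ΔP = 80, V ≈ 6.46 × 80^0.64 ≈ 106.71 kt.
ΔV over 6 h = 16.06 kt → 24 h equivalent = 16.06 × 24/6 ≈ 64.24 kt.
64 kt ≥ 30 kt ⇒ rapid intensification.

64 kt, yes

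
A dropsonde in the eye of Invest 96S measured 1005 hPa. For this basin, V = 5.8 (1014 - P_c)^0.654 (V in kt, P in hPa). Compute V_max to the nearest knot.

24 kt

ΔP = 1014 − 1005 = 9 hPa.
9^0.654 ≈ 4.208.
V ≈ 5.8 × 4.208 ≈ 24.4 kt.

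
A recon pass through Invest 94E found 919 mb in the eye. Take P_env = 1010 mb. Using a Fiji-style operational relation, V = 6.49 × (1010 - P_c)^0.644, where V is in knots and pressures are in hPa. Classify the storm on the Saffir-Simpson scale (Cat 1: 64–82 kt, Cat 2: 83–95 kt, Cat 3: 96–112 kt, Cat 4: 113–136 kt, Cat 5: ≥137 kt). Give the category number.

4

ΔP = 1010 − 919 = 91 mb.
V ≈ 6.49 × 91^0.644 = 6.49 × 18.27 ≈ 119 kt.
119 kt falls in the Category 4 band.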